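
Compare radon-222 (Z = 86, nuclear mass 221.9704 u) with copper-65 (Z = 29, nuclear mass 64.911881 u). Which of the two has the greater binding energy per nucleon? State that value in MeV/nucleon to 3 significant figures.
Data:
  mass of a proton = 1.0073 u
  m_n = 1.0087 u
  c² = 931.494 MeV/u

copper-65; 8.78 MeV/nucleon

radon-222: Σm = 86(1.0073) + 136(1.0087) = 223.8110 u; Δm = 1.8406 u; E_B = 1714.5 MeV; E_B/A = 7.723 MeV
copper-65: Σm = 29(1.0073) + 36(1.0087) = 65.5249 u; Δm = 0.613019 u; E_B = 571.024 MeV; E_B/A = 8.78498 MeV
copper-65 has the higher binding energy per nucleon, so it is the more tightly bound nucleus.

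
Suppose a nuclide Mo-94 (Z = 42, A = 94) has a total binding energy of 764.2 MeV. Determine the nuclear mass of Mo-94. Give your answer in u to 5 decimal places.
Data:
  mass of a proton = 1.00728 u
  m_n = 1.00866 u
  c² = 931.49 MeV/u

93.93567 u

Mass defect = 764.2 MeV / (931.49 MeV/u) = 0.8204060 u
Constituent mass = 42(1.00728) + 52(1.00866) = 94.75608 u
Nuclear mass = 94.75608 − 0.8204060 = 93.9356740 u ≈ 93.93567 u (to 5 decimal places)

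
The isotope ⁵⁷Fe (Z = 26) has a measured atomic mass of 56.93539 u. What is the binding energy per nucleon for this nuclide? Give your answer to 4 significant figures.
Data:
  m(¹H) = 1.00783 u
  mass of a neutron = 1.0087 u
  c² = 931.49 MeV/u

Mass of separated nucleons = 26(1.00783) + 31(1.0087) = 26.20358 + 31.2697 = 57.47328 u
Δm = 57.47328 − 56.93539 = 0.53789 u
E_B = 0.53789 × 931.49 = 501.039 MeV
Dividing by A = 57 gives 8.790 MeV per nucleon.

8.790 MeV/nucleon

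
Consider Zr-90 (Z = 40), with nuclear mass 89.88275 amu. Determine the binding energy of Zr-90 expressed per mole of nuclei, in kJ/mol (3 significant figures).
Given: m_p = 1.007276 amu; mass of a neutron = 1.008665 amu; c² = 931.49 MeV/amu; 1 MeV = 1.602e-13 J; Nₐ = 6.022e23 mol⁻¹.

The nucleus contains 40 protons and 90 − 40 = 50 neutrons.
Total constituent mass: 40 × 1.007276 + 50 × 1.008665 = 90.724290 amu
The mass defect is 90.724290 − 89.88275 = 0.841540 amu.
E_B = 0.841540 × 931.49 = 783.886 MeV
Per nucleus in joules: 783.886 MeV × 1.602e-13 J/MeV = 1.2558e-10 J
Per mole: 1.2558e-10 J × 6.022e23 mol⁻¹ = 7.5624e+13 J/mol

7.56e+10 kJ/mol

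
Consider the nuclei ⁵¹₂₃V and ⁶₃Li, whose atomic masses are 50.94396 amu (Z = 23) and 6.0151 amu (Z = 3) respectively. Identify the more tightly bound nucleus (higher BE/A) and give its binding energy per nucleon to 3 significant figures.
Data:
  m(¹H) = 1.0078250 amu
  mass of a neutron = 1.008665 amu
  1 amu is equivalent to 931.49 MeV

⁵¹₂₃V; 8.74 MeV/nucleon

⁵¹₂₃V: Σm = 23(1.0078250) + 28(1.008665) = 51.4225950 amu; Δm = 0.4786350 amu; E_B = 445.84 MeV; E_B/A = 8.742 MeV
⁶₃Li: Σm = 3(1.0078250) + 3(1.008665) = 6.0494700 amu; Δm = 0.0343700 amu; E_B = 32.015 MeV; E_B/A = 5.336 MeV
⁵¹₂₃V has the higher binding energy per nucleon, so it is the more tightly bound nucleus.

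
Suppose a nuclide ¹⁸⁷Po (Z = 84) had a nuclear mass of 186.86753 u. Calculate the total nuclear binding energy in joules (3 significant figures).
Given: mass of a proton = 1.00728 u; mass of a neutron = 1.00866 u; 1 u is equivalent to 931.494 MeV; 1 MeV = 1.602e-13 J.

Total constituent mass: 84 × 1.00728 + 103 × 1.00866 = 188.50350 u
The mass defect is 188.50350 − 186.86753 = 1.63597 u.
E_B = 1.63597 × 931.494 = 1523.90 MeV
In joules: 1523.90 MeV × 1.602e-13 J/MeV = 2.4413e-10 J

2.44e-10 J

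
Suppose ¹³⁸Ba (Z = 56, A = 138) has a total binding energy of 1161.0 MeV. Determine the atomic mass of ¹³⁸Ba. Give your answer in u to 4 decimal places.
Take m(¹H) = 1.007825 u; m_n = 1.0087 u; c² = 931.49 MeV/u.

137.9052 u

Mass defect = 1161.0 MeV / (931.49 MeV/u) = 1.246390 u
Constituent mass = 56(1.007825) + 82(1.0087) = 139.151600 u
Atomic mass = 139.151600 − 1.246390 = 137.905210 u ≈ 137.9052 u (to 4 decimal places)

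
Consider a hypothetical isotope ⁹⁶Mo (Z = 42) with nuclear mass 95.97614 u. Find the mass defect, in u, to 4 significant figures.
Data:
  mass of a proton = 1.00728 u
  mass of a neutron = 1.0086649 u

0.7975 u

Mass of separated nucleons = 42(1.00728) + 54(1.0086649) = 42.30576 + 54.4679046 = 96.7736646 u
The mass defect is 96.7736646 − 95.97614 = 0.7975246 u.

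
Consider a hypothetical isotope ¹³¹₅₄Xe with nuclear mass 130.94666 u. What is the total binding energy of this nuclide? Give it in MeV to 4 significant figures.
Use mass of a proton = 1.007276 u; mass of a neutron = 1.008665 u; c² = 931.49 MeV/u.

Z = 54, so N = A − Z = 131 − 54 = 77.
Σm = 54·m_p + 77·m_n = 54.392904 + 77.667205 = 132.060109 u
Mass defect Δm = 132.060109 − 130.94666 = 1.113449 u
Binding energy = Δm·c² = 1.113449 × 931.49 MeV/u = 1037.17 MeV

1037 MeV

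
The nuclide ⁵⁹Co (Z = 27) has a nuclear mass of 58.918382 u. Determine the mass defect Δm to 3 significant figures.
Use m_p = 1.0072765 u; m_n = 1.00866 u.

The nucleus contains 27 protons and 59 − 27 = 32 neutrons.
Total constituent mass: 27 × 1.0072765 + 32 × 1.00866 = 59.4735855 u
The mass defect is 59.4735855 − 58.918382 = 0.5552035 u.

0.555 u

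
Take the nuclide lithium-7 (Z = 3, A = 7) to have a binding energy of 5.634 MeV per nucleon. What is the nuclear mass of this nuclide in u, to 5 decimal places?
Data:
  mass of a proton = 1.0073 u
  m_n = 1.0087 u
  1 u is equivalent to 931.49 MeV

7.01436 u

Total binding energy = 7 × 5.634 = 39.438 MeV
Mass defect = 39.438 MeV / (931.49 MeV/u) = 0.0423386 u
Constituent mass = 3(1.0073) + 4(1.0087) = 7.0567 u
Nuclear mass = 7.0567 − 0.0423386 = 7.0143614 u ≈ 7.01436 u (to 5 decimal places)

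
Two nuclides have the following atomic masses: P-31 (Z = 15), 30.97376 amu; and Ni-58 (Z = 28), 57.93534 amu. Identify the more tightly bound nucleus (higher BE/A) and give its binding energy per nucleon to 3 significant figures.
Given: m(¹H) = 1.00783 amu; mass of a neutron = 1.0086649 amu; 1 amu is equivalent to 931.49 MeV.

Ni-58; 8.73 MeV/nucleon

P-31: Σm = 15(1.00783) + 16(1.0086649) = 31.2560884 amu; Δm = 0.2823284 amu; E_B = 262.986 MeV; E_B/A = 8.483 MeV
Ni-58: Σm = 28(1.00783) + 30(1.0086649) = 58.4791870 amu; Δm = 0.5438470 amu; E_B = 506.59 MeV; E_B/A = 8.734 MeV
Ni-58 has the higher binding energy per nucleon, so it is the more tightly bound nucleus.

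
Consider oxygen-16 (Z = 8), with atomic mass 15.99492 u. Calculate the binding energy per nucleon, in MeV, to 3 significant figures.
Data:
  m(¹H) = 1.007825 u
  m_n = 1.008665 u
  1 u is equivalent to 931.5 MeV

Total constituent mass: 8 × 1.007825 + 8 × 1.008665 = 16.131920 u
The mass defect is 16.131920 − 15.99492 = 0.137000 u.
Binding energy = Δm·c² = 0.137000 × 931.5 MeV/u = 127.616 MeV
Dividing by A = 16 gives 7.976 MeV per nucleon.

7.98 MeV/nucleon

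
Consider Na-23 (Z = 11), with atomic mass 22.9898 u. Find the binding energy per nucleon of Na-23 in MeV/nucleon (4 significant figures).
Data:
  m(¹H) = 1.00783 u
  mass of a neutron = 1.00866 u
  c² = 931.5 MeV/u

8.110 MeV/nucleon

Σm = 11·m(¹H) + 12·m_n = 11.08613 + 12.10392 = 23.19005 u
Mass defect Δm = 23.19005 − 22.9898 = 0.20025 u
Converting to energy: 0.20025 u × 931.5 MeV/u = 186.533 MeV
Per nucleon: 186.533 / 23 = 8.110 MeV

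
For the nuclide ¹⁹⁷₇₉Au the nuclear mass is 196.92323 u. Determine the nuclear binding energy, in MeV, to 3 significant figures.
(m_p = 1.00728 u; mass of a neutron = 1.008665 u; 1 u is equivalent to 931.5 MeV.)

1560 MeV

Mass of separated nucleons = 79(1.00728) + 118(1.008665) = 79.57512 + 119.022470 = 198.597590 u
Mass defect Δm = 198.597590 − 196.92323 = 1.674360 u
Converting to energy: 1.674360 u × 931.5 MeV/u = 1559.67 MeV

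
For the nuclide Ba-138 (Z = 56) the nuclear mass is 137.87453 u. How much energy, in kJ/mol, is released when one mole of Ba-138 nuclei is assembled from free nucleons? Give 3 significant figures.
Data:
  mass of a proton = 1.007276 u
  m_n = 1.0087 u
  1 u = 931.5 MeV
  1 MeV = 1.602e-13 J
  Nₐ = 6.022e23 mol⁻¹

With 56 protons and 82 neutrons (A = 138):
Mass of separated nucleons = 56(1.007276) + 82(1.0087) = 56.407456 + 82.7134 = 139.120856 u
Δm = 139.120856 − 137.87453 = 1.246326 u
Converting to energy: 1.246326 u × 931.5 MeV/u = 1160.95 MeV
Per nucleus in joules: 1160.95 MeV × 1.602e-13 J/MeV = 1.8598e-10 J
Per mole: 1.8598e-10 J × 6.022e23 mol⁻¹ = 1.1200e+14 J/mol

1.12e+11 kJ/mol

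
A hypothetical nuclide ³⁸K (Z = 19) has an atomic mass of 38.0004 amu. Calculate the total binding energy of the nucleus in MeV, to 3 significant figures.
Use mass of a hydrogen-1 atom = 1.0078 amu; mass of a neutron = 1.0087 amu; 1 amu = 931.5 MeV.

With 19 protons and 19 neutrons (A = 38):
Mass of separated nucleons = 19(1.0078) + 19(1.0087) = 19.1482 + 19.1653 = 38.3135 amu
Mass defect Δm = 38.3135 − 38.0004 = 0.3131 amu
Binding energy = Δm·c² = 0.3131 × 931.5 MeV/amu = 291.653 MeV

292 MeV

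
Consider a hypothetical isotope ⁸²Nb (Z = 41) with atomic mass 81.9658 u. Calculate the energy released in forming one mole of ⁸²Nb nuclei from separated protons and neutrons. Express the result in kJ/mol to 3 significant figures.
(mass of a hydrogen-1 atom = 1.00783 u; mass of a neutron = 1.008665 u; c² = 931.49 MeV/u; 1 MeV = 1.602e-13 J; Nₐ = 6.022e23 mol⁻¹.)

Total constituent mass: 41 × 1.00783 + 41 × 1.008665 = 82.676295 u
The mass defect is 82.676295 − 81.9658 = 0.710495 u.
Binding energy = Δm·c² = 0.710495 × 931.49 MeV/u = 661.819 MeV
Per nucleus in joules: 661.819 MeV × 1.602e-13 J/MeV = 1.0602e-10 J
Per mole: 1.0602e-10 J × 6.022e23 mol⁻¹ = 6.3845e+13 J/mol

6.38e+10 kJ/mol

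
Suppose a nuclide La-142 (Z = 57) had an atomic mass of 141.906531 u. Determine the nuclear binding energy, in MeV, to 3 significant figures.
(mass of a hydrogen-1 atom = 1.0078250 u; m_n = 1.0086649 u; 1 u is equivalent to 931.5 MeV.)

1190 MeV

Z = 57, so N = A − Z = 142 − 57 = 85.
Mass of separated nucleons = 57(1.0078250) + 85(1.0086649) = 57.4460250 + 85.7365165 = 143.1825415 u
Mass defect Δm = 143.1825415 − 141.906531 = 1.2760105 u
E_B = 1.2760105 × 931.5 = 1188.60 MeV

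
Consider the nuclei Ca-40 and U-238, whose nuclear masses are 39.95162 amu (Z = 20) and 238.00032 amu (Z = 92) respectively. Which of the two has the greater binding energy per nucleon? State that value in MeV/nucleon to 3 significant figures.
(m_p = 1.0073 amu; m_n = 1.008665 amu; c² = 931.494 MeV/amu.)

Ca-40; 8.56 MeV/nucleon

Ca-40: Σm = 20(1.0073) + 20(1.008665) = 40.319300 amu; Δm = 0.367680 amu; E_B = 342.49 MeV; E_B/A = 8.562 MeV
U-238: Σm = 92(1.0073) + 146(1.008665) = 239.936690 amu; Δm = 1.936370 amu; E_B = 1803.7 MeV; E_B/A = 7.579 MeV
Ca-40 has the higher binding energy per nucleon, so it is the more tightly bound nucleus.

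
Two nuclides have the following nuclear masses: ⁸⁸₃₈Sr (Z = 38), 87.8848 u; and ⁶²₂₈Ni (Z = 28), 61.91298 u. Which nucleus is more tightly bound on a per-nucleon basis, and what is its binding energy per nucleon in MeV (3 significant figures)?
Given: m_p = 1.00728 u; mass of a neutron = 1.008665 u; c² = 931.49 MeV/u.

⁶²₂₈Ni; 8.80 MeV/nucleon

⁸⁸₃₈Sr: Σm = 38(1.00728) + 50(1.008665) = 88.709890 u; Δm = 0.825090 u; E_B = 768.56 MeV; E_B/A = 8.734 MeV
⁶²₂₈Ni: Σm = 28(1.00728) + 34(1.008665) = 62.498450 u; Δm = 0.585470 u; E_B = 545.36 MeV; E_B/A = 8.796 MeV
⁶²₂₈Ni has the higher binding energy per nucleon, so it is the more tightly bound nucleus.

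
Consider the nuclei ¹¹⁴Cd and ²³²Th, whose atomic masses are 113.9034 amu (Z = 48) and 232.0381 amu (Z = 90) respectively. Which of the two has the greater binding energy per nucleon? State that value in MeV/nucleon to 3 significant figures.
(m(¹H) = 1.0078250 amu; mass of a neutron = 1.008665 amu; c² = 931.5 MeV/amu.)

¹¹⁴Cd: Σm = 48(1.0078250) + 66(1.008665) = 114.9474900 amu; Δm = 1.0440900 amu; E_B = 972.57 MeV; E_B/A = 8.531 MeV
²³²Th: Σm = 90(1.0078250) + 142(1.008665) = 233.9346800 amu; Δm = 1.8965800 amu; E_B = 1766.66 MeV; E_B/A = 7.6149 MeV
¹¹⁴Cd has the higher binding energy per nucleon, so it is the more tightly bound nucleus.

¹¹⁴Cd; 8.53 MeV/nucleon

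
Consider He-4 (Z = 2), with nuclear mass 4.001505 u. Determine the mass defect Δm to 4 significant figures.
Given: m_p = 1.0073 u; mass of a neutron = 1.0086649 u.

With 2 protons and 2 neutrons (A = 4):
Mass of separated nucleons = 2(1.0073) + 2(1.0086649) = 2.0146 + 2.0173298 = 4.0319298 u
Δm = 4.0319298 − 4.001505 = 0.0304248 u

0.03042 u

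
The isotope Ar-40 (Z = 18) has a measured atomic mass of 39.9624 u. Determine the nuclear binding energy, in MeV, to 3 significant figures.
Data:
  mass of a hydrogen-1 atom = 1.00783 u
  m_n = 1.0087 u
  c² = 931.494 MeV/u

Σm = 18·m(¹H) + 22·m_n = 18.14094 + 22.1914 = 40.33234 u
The mass defect is 40.33234 − 39.9624 = 0.36994 u.
Binding energy = Δm·c² = 0.36994 × 931.494 MeV/u = 344.597 MeV

345 MeV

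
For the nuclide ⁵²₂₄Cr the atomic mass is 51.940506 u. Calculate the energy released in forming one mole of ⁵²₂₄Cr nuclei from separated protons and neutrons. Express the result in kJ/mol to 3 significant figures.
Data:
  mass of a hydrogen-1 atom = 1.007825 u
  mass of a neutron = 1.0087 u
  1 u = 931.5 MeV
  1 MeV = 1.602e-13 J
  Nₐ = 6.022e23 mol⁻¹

4.41e+10 kJ/mol

Z = 24, so N = A − Z = 52 − 24 = 28.
Σm = 24·m(¹H) + 28·m_n = 24.187800 + 28.2436 = 52.431400 u
Mass defect Δm = 52.431400 − 51.940506 = 0.490894 u
E_B = 0.490894 × 931.5 = 457.268 MeV
Per nucleus in joules: 457.268 MeV × 1.602e-13 J/MeV = 7.3254e-11 J
Per mole: 7.3254e-11 J × 6.022e23 mol⁻¹ = 4.4114e+13 J/mol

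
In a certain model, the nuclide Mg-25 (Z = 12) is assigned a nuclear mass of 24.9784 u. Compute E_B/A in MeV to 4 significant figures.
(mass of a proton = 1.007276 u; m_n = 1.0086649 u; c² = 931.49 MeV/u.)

8.255 MeV/nucleon

The nucleus contains 12 protons and 25 − 12 = 13 neutrons.
Total constituent mass: 12 × 1.007276 + 13 × 1.0086649 = 25.1999557 u
The mass defect is 25.1999557 − 24.9784 = 0.2215557 u.
Binding energy = Δm·c² = 0.2215557 × 931.49 MeV/u = 206.377 MeV
BE/A = 206.377 MeV / 25 = 8.255 MeV/nucleon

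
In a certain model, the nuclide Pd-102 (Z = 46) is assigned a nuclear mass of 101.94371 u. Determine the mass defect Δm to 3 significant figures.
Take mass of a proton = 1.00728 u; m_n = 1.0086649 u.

Z = 46, so N = A − Z = 102 − 46 = 56.
Total constituent mass: 46 × 1.00728 + 56 × 1.0086649 = 102.8201144 u
Mass defect Δm = 102.8201144 − 101.94371 = 0.8764044 u

0.876 u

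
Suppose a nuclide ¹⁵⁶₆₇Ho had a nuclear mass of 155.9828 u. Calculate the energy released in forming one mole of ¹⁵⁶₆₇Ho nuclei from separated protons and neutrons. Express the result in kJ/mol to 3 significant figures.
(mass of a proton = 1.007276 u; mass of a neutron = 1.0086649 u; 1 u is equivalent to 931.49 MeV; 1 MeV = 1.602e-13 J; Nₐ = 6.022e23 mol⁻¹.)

Mass of separated nucleons = 67(1.007276) + 89(1.0086649) = 67.487492 + 89.7711761 = 157.2586681 u
Mass defect Δm = 157.2586681 − 155.9828 = 1.2758681 u
Binding energy = Δm·c² = 1.2758681 × 931.49 MeV/u = 1188.46 MeV
Per nucleus in joules: 1188.46 MeV × 1.602e-13 J/MeV = 1.9039e-10 J
Per mole: 1.9039e-10 J × 6.022e23 mol⁻¹ = 1.1465e+14 J/mol

1.15e+11 kJ/mol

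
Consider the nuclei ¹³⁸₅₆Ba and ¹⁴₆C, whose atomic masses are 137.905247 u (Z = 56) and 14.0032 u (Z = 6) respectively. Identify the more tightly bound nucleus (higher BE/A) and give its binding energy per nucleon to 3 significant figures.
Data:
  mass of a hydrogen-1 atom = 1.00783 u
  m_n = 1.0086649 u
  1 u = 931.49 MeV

¹³⁸₅₆Ba; 8.40 MeV/nucleon

¹³⁸₅₆Ba: Σm = 56(1.00783) + 82(1.0086649) = 139.1490018 u; Δm = 1.2437548 u; E_B = 1158.5 MeV; E_B/A = 8.395 MeV
¹⁴₆C: Σm = 6(1.00783) + 8(1.0086649) = 14.1162992 u; Δm = 0.1130992 u; E_B = 105.35 MeV; E_B/A = 7.525 MeV
¹³⁸₅₆Ba has the higher binding energy per nucleon, so it is the more tightly bound nucleus.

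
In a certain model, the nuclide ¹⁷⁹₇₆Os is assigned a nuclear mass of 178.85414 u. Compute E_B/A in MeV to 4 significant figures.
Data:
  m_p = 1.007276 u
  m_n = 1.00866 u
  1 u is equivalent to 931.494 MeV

The nucleus contains 76 protons and 179 − 76 = 103 neutrons.
Mass of separated nucleons = 76(1.007276) + 103(1.00866) = 76.552976 + 103.89198 = 180.444956 u
The mass defect is 180.444956 − 178.85414 = 1.590816 u.
Converting to energy: 1.590816 u × 931.494 MeV/u = 1481.84 MeV
Dividing by A = 179 gives 8.278 MeV per nucleon.

8.278 MeV/nucleon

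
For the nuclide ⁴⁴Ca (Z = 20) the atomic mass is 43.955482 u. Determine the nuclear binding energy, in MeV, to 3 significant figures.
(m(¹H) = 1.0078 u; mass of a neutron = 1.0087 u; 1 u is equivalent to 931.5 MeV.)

Σm = 20·m(¹H) + 24·m_n = 20.1560 + 24.2088 = 44.3648 u
The mass defect is 44.3648 − 43.955482 = 0.409318 u.
Converting to energy: 0.409318 u × 931.5 MeV/u = 381.280 MeV

381 MeV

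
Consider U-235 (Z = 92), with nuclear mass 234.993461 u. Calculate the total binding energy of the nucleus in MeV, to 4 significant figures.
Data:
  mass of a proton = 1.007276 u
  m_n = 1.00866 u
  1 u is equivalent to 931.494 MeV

1783 MeV

Z = 92, so N = A − Z = 235 − 92 = 143.
Mass of separated nucleons = 92(1.007276) + 143(1.00866) = 92.669392 + 144.23838 = 236.907772 u
The mass defect is 236.907772 − 234.993461 = 1.914311 u.
Binding energy = Δm·c² = 1.914311 × 931.494 MeV/u = 1783.17 MeV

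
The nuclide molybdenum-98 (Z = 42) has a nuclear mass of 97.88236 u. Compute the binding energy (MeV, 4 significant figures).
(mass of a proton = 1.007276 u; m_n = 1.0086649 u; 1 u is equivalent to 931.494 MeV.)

Σm = 42·m_p + 56·m_n = 42.305592 + 56.4852344 = 98.7908264 u
Mass defect Δm = 98.7908264 − 97.88236 = 0.9084664 u
E_B = 0.9084664 × 931.494 = 846.231 MeV

846.2 MeV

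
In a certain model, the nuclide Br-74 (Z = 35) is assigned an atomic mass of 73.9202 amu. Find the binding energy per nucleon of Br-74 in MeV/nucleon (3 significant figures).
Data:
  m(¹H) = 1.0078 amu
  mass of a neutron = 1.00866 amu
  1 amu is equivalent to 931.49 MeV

8.69 MeV/nucleon

The nucleus contains 35 protons and 74 − 35 = 39 neutrons.
Σm = 35·m(¹H) + 39·m_n = 35.2730 + 39.33774 = 74.61074 amu
The mass defect is 74.61074 − 73.9202 = 0.69054 amu.
E_B = 0.69054 × 931.49 = 643.231 MeV
BE/A = 643.231 MeV / 74 = 8.692 MeV/nucleon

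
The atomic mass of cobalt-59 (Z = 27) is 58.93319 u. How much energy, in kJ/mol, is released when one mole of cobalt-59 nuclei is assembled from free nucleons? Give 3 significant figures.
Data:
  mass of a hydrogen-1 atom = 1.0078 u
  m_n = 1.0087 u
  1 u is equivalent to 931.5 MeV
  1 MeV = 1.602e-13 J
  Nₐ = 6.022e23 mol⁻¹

4.99e+10 kJ/mol

Mass of separated nucleons = 27(1.0078) + 32(1.0087) = 27.2106 + 32.2784 = 59.4890 u
Mass defect Δm = 59.4890 − 58.93319 = 0.55581 u
Converting to energy: 0.55581 u × 931.5 MeV/u = 517.737 MeV
Per nucleus in joules: 517.737 MeV × 1.602e-13 J/MeV = 8.2941e-11 J
Per mole: 8.2941e-11 J × 6.022e23 mol⁻¹ = 4.9947e+13 J/mol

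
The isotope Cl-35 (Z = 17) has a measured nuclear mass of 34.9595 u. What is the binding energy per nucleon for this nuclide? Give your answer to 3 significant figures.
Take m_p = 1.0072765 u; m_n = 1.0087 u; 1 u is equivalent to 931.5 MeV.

Total constituent mass: 17 × 1.0072765 + 18 × 1.0087 = 35.2803005 u
Mass defect Δm = 35.2803005 − 34.9595 = 0.3208005 u
Binding energy = Δm·c² = 0.3208005 × 931.5 MeV/u = 298.826 MeV
Per nucleon: 298.826 / 35 = 8.538 MeV

8.54 MeV/nucleon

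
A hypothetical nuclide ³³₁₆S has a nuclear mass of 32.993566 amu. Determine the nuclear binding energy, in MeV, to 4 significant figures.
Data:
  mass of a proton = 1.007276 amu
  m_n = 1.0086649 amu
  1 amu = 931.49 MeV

The nucleus contains 16 protons and 33 − 16 = 17 neutrons.
Mass of separated nucleons = 16(1.007276) + 17(1.0086649) = 16.116416 + 17.1473033 = 33.2637193 amu
Δm = 33.2637193 − 32.993566 = 0.2701533 amu
E_B = 0.2701533 × 931.49 = 251.645 MeV

251.6 MeV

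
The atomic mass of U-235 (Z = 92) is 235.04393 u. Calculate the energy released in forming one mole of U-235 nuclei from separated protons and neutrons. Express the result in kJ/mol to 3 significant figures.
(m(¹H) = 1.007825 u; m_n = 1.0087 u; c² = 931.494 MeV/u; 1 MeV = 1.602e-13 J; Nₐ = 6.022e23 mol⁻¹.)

Σm = 92·m(¹H) + 143·m_n = 92.719900 + 144.2441 = 236.964000 u
Δm = 236.964000 − 235.04393 = 1.920070 u
Converting to energy: 1.920070 u × 931.494 MeV/u = 1788.53 MeV
Per nucleus in joules: 1788.53 MeV × 1.602e-13 J/MeV = 2.8652e-10 J
Per mole: 2.8652e-10 J × 6.022e23 mol⁻¹ = 1.7254e+14 J/mol

1.73e+11 kJ/mol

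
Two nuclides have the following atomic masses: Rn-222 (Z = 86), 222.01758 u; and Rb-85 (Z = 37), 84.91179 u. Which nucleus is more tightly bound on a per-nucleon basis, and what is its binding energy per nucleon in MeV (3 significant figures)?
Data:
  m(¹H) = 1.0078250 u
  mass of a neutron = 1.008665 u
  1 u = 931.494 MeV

Rb-85; 8.70 MeV/nucleon

Rn-222: Σm = 86(1.0078250) + 136(1.008665) = 223.8513900 u; Δm = 1.8338100 u; E_B = 1708.18 MeV; E_B/A = 7.6945 MeV
Rb-85: Σm = 37(1.0078250) + 48(1.008665) = 85.7054450 u; Δm = 0.7936550 u; E_B = 739.28 MeV; E_B/A = 8.697 MeV
Rb-85 has the higher binding energy per nucleon, so it is the more tightly bound nucleus.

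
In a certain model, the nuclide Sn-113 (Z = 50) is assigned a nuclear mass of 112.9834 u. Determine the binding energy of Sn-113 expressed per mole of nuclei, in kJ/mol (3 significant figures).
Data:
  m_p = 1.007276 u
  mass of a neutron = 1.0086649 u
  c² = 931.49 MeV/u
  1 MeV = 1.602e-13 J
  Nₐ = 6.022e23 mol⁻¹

Total constituent mass: 50 × 1.007276 + 63 × 1.0086649 = 113.9096887 u
Mass defect Δm = 113.9096887 − 112.9834 = 0.9262887 u
Binding energy = Δm·c² = 0.9262887 × 931.49 MeV/u = 862.829 MeV
Per nucleus in joules: 862.829 MeV × 1.602e-13 J/MeV = 1.3823e-10 J
Per mole: 1.3823e-10 J × 6.022e23 mol⁻¹ = 8.3242e+13 J/mol

8.32e+10 kJ/mol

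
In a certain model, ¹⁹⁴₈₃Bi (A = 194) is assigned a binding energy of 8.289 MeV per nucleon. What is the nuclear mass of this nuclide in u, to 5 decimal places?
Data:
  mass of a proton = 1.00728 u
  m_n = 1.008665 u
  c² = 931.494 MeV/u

193.83973 u

Total binding energy = 194 × 8.289 = 1608.066 MeV
Mass defect = 1608.066 MeV / (931.494 MeV/u) = 1.7263300 u
Constituent mass = 83(1.00728) + 111(1.008665) = 195.566055 u
Nuclear mass = 195.566055 − 1.7263300 = 193.8397250 u ≈ 193.83973 u (to 5 decimal places)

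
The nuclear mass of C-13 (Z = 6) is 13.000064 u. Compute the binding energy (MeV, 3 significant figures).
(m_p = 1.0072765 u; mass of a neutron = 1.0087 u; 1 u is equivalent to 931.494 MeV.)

With 6 protons and 7 neutrons (A = 13):
Total constituent mass: 6 × 1.0072765 + 7 × 1.0087 = 13.1045590 u
The mass defect is 13.1045590 − 13.000064 = 0.1044950 u.
Converting to energy: 0.1044950 u × 931.494 MeV/u = 97.3365 MeV

97.3 MeV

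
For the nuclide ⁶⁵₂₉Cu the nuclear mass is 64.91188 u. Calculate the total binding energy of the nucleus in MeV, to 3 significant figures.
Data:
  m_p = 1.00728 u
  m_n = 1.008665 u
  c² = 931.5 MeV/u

569 MeV

Σm = 29·m_p + 36·m_n = 29.21112 + 36.311940 = 65.523060 u
The mass defect is 65.523060 − 64.91188 = 0.611180 u.
E_B = 0.611180 × 931.5 = 569.314 MeV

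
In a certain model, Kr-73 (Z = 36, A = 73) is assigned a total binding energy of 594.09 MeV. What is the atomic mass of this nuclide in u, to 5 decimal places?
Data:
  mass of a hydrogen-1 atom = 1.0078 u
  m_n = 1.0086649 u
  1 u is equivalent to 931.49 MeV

Mass defect = 594.09 MeV / (931.49 MeV/u) = 0.6377846 u
Constituent mass = 36(1.0078) + 37(1.0086649) = 73.6014013 u
Atomic mass = 73.6014013 − 0.6377846 = 72.9636167 u ≈ 72.96362 u (to 5 decimal places)

72.96362 u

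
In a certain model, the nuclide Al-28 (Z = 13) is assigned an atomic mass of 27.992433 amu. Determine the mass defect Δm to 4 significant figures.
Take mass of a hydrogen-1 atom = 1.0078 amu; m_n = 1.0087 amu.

0.2395 amu

With 13 protons and 15 neutrons (A = 28):
Σm = 13·m(¹H) + 15·m_n = 13.1014 + 15.1305 = 28.2319 amu
The mass defect is 28.2319 − 27.992433 = 0.239467 amu.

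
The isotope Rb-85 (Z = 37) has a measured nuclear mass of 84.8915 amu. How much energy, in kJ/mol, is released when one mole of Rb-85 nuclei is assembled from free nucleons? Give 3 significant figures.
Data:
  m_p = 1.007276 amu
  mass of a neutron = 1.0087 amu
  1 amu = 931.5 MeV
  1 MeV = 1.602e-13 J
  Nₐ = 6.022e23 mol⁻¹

7.15e+10 kJ/mol

Z = 37, so N = A − Z = 85 − 37 = 48.
Σm = 37·m_p + 48·m_n = 37.269212 + 48.4176 = 85.686812 amu
Mass defect Δm = 85.686812 − 84.8915 = 0.795312 amu
Converting to energy: 0.795312 amu × 931.5 MeV/amu = 740.833 MeV
Per nucleus in joules: 740.833 MeV × 1.602e-13 J/MeV = 1.1868e-10 J
Per mole: 1.1868e-10 J × 6.022e23 mol⁻¹ = 7.1469e+13 J/mol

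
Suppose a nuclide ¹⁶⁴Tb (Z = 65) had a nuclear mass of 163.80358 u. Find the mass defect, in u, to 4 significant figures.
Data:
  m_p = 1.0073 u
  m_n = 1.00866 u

Z = 65, so N = A − Z = 164 − 65 = 99.
Total constituent mass: 65 × 1.0073 + 99 × 1.00866 = 165.33184 u
Δm = 165.33184 − 163.80358 = 1.52826 u

1.528 u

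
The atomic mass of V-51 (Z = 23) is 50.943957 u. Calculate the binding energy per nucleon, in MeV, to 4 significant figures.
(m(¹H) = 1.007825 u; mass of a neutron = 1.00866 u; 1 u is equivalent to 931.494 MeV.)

Mass of separated nucleons = 23(1.007825) + 28(1.00866) = 23.179975 + 28.24248 = 51.422455 u
Δm = 51.422455 − 50.943957 = 0.478498 u
Converting to energy: 0.478498 u × 931.494 MeV/u = 445.718 MeV
BE/A = 445.718 MeV / 51 = 8.740 MeV/nucleon

8.740 MeV/nucleon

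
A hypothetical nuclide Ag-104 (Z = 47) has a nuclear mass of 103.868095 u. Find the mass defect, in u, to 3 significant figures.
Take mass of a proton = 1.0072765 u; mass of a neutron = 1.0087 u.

Mass of separated nucleons = 47(1.0072765) + 57(1.0087) = 47.3419955 + 57.4959 = 104.8378955 u
The mass defect is 104.8378955 − 103.868095 = 0.9698005 u.

0.970 u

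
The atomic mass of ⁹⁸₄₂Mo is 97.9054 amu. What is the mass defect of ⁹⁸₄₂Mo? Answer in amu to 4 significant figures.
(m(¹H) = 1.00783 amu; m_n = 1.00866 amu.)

Σm = 42·m(¹H) + 56·m_n = 42.32886 + 56.48496 = 98.81382 amu
Δm = 98.81382 − 97.9054 = 0.90842 amu

0.9084 amu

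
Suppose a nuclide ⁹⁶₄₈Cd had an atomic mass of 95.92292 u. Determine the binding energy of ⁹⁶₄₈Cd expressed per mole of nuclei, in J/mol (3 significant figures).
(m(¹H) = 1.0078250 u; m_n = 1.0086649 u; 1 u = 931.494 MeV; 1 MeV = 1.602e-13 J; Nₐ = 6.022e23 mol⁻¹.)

7.81e+13 J/mol

Mass of separated nucleons = 48(1.0078250) + 48(1.0086649) = 48.3756000 + 48.4159152 = 96.7915152 u
Δm = 96.7915152 − 95.92292 = 0.8685952 u
Converting to energy: 0.8685952 u × 931.494 MeV/u = 809.091 MeV
Per nucleus in joules: 809.091 MeV × 1.602e-13 J/MeV = 1.2962e-10 J
Per mole: 1.2962e-10 J × 6.022e23 mol⁻¹ = 7.8057e+13 J/mol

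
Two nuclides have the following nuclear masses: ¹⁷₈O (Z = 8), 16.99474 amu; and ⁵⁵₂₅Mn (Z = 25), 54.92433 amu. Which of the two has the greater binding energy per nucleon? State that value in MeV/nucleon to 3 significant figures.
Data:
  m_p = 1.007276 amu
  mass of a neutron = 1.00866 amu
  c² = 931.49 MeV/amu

¹⁷₈O: Σm = 8(1.007276) + 9(1.00866) = 17.136148 amu; Δm = 0.141408 amu; E_B = 131.72 MeV; E_B/A = 7.748 MeV
⁵⁵₂₅Mn: Σm = 25(1.007276) + 30(1.00866) = 55.441700 amu; Δm = 0.517370 amu; E_B = 481.92 MeV; E_B/A = 8.762 MeV
⁵⁵₂₅Mn has the higher binding energy per nucleon, so it is the more tightly bound nucleus.

⁵⁵₂₅Mn; 8.76 MeV/nucleon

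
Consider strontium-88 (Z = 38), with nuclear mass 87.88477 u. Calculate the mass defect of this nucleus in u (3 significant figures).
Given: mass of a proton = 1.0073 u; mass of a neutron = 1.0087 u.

0.828 u

The nucleus contains 38 protons and 88 − 38 = 50 neutrons.
Total constituent mass: 38 × 1.0073 + 50 × 1.0087 = 88.7124 u
The mass defect is 88.7124 − 87.88477 = 0.82763 u.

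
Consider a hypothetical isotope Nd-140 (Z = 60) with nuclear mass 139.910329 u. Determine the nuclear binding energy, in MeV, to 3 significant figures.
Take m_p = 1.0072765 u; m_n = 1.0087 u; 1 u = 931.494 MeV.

The nucleus contains 60 protons and 140 − 60 = 80 neutrons.
Σm = 60·m_p + 80·m_n = 60.4365900 + 80.6960 = 141.1325900 u
The mass defect is 141.1325900 − 139.910329 = 1.2222610 u.
Binding energy = Δm·c² = 1.2222610 × 931.494 MeV/u = 1138.53 MeV

1140 MeV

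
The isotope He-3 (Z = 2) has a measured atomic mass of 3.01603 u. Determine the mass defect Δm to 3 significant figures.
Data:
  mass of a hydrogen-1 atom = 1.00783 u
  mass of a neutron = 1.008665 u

Σm = 2·m(¹H) + 1·m_n = 2.01566 + 1.008665 = 3.024325 u
The mass defect is 3.024325 − 3.01603 = 0.008295 u.

0.00830 u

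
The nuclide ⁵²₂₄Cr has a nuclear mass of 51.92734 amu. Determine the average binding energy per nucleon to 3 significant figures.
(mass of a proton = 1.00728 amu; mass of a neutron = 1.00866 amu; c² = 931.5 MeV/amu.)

Z = 24, so N = A − Z = 52 − 24 = 28.
Mass of separated nucleons = 24(1.00728) + 28(1.00866) = 24.17472 + 28.24248 = 52.41720 amu
The mass defect is 52.41720 − 51.92734 = 0.48986 amu.
Binding energy = Δm·c² = 0.48986 × 931.5 MeV/amu = 456.305 MeV
Dividing by A = 52 gives 8.775 MeV per nucleon.

8.78 MeV/nucleon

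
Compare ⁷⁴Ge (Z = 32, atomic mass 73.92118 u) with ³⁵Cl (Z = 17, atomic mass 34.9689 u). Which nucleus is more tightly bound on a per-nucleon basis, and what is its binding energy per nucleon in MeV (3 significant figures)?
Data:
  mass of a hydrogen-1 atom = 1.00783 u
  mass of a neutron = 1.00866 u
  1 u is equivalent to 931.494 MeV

⁷⁴Ge: Σm = 32(1.00783) + 42(1.00866) = 74.61428 u; Δm = 0.69310 u; E_B = 645.62 MeV; E_B/A = 8.7246 MeV
³⁵Cl: Σm = 17(1.00783) + 18(1.00866) = 35.28899 u; Δm = 0.32009 u; E_B = 298.16 MeV; E_B/A = 8.519 MeV
⁷⁴Ge has the higher binding energy per nucleon, so it is the more tightly bound nucleus.

⁷⁴Ge; 8.72 MeV/nucleon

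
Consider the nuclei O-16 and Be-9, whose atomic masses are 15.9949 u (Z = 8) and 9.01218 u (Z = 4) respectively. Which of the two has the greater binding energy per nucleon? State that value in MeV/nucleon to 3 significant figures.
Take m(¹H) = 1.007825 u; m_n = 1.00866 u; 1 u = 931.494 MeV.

O-16; 7.97 MeV/nucleon

O-16: Σm = 8(1.007825) + 8(1.00866) = 16.131880 u; Δm = 0.136980 u; E_B = 127.596 MeV; E_B/A = 7.9748 MeV
Be-9: Σm = 4(1.007825) + 5(1.00866) = 9.074600 u; Δm = 0.062420 u; E_B = 58.144 MeV; E_B/A = 6.460 MeV
O-16 has the higher binding energy per nucleon, so it is the more tightly bound nucleus.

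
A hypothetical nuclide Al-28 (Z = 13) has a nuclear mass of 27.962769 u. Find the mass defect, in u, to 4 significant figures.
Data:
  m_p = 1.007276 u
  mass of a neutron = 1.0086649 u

Z = 13, so N = A − Z = 28 − 13 = 15.
Mass of separated nucleons = 13(1.007276) + 15(1.0086649) = 13.094588 + 15.1299735 = 28.2245615 u
The mass defect is 28.2245615 − 27.962769 = 0.2617925 u.

0.2618 u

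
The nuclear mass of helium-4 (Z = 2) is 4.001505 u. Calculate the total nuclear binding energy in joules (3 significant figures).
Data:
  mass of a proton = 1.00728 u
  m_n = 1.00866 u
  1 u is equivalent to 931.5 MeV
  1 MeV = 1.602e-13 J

4.53e-12 J

Z = 2, so N = A − Z = 4 − 2 = 2.
Mass of separated nucleons = 2(1.00728) + 2(1.00866) = 2.01456 + 2.01732 = 4.03188 u
Mass defect Δm = 4.03188 − 4.001505 = 0.030375 u
Binding energy = Δm·c² = 0.030375 × 931.5 MeV/u = 28.2943 MeV
In joules: 28.2943 MeV × 1.602e-13 J/MeV = 4.5327e-12 J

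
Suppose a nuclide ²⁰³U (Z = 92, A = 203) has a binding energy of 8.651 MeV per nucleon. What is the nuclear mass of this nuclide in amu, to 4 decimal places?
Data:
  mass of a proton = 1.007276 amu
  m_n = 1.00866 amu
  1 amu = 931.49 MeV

202.7453 amu

Total binding energy = 203 × 8.651 = 1756.153 MeV
Mass defect = 1756.153 MeV / (931.49 MeV/amu) = 1.885316 amu
Constituent mass = 92(1.007276) + 111(1.00866) = 204.630652 amu
Nuclear mass = 204.630652 − 1.885316 = 202.745336 amu ≈ 202.7453 amu (to 4 decimal places)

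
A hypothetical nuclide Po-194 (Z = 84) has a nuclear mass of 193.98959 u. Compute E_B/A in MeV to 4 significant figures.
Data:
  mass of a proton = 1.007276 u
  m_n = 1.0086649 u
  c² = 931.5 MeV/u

Total constituent mass: 84 × 1.007276 + 110 × 1.0086649 = 195.5643230 u
Δm = 195.5643230 − 193.98959 = 1.5747330 u
Binding energy = Δm·c² = 1.5747330 × 931.5 MeV/u = 1466.86 MeV
Per nucleon: 1466.86 / 194 = 7.561 MeV

7.561 MeV/nucleon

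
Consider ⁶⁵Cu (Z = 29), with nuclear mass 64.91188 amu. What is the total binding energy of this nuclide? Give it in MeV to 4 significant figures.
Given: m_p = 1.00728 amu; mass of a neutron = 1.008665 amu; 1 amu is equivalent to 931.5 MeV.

Mass of separated nucleons = 29(1.00728) + 36(1.008665) = 29.21112 + 36.311940 = 65.523060 amu
Δm = 65.523060 − 64.91188 = 0.611180 amu
E_B = 0.611180 × 931.5 = 569.314 MeV

569.3 MeV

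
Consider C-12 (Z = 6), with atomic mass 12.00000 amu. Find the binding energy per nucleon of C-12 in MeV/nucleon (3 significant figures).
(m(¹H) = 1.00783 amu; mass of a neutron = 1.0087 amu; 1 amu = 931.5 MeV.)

The nucleus contains 6 protons and 12 − 6 = 6 neutrons.
Σm = 6·m(¹H) + 6·m_n = 6.04698 + 6.0522 = 12.09918 amu
The mass defect is 12.09918 − 12.00000 = 0.09918 amu.
E_B = 0.09918 × 931.5 = 92.3862 MeV
BE/A = 92.3862 MeV / 12 = 7.699 MeV/nucleon

7.70 MeV/nucleon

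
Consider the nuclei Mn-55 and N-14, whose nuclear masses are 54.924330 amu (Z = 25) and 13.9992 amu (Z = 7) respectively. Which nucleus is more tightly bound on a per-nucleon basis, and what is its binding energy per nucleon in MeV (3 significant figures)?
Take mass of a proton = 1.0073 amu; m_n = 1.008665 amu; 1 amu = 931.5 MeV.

Mn-55: Σm = 25(1.0073) + 30(1.008665) = 55.442450 amu; Δm = 0.518120 amu; E_B = 482.63 MeV; E_B/A = 8.775 MeV
N-14: Σm = 7(1.0073) + 7(1.008665) = 14.111755 amu; Δm = 0.112555 amu; E_B = 104.84 MeV; E_B/A = 7.489 MeV
Mn-55 has the higher binding energy per nucleon, so it is the more tightly bound nucleus.

Mn-55; 8.78 MeV/nucleon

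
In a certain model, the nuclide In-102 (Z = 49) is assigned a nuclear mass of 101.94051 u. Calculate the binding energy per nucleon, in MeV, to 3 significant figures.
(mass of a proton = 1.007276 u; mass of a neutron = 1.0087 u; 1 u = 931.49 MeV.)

8.01 MeV/nucleon

The nucleus contains 49 protons and 102 − 49 = 53 neutrons.
Mass of separated nucleons = 49(1.007276) + 53(1.0087) = 49.356524 + 53.4611 = 102.817624 u
Δm = 102.817624 − 101.94051 = 0.877114 u
E_B = 0.877114 × 931.49 = 817.023 MeV
BE/A = 817.023 MeV / 102 = 8.010 MeV/nucleon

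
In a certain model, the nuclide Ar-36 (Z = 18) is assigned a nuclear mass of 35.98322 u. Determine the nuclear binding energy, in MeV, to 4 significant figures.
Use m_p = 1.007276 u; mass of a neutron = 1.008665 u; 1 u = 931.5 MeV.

With 18 protons and 18 neutrons (A = 36):
Mass of separated nucleons = 18(1.007276) + 18(1.008665) = 18.130968 + 18.155970 = 36.286938 u
Δm = 36.286938 − 35.98322 = 0.303718 u
Binding energy = Δm·c² = 0.303718 × 931.5 MeV/u = 282.913 MeV

282.9 MeV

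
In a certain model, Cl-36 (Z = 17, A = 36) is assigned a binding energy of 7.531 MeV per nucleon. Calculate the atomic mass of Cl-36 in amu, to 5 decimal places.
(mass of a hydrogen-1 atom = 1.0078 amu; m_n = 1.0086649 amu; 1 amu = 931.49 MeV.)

36.00618 amu

Total binding energy = 36 × 7.531 = 271.116 MeV
Mass defect = 271.116 MeV / (931.49 MeV/amu) = 0.2910563 amu
Constituent mass = 17(1.0078) + 19(1.0086649) = 36.2972331 amu
Atomic mass = 36.2972331 − 0.2910563 = 36.0061768 amu ≈ 36.00618 amu (to 5 decimal places)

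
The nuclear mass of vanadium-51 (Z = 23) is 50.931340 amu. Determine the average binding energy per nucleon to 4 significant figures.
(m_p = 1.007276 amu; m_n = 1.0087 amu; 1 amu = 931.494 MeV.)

8.760 MeV/nucleon

Z = 23, so N = A − Z = 51 − 23 = 28.
Total constituent mass: 23 × 1.007276 + 28 × 1.0087 = 51.410948 amu
Mass defect Δm = 51.410948 − 50.931340 = 0.479608 amu
E_B = 0.479608 × 931.494 = 446.752 MeV
BE/A = 446.752 MeV / 51 = 8.760 MeV/nucleon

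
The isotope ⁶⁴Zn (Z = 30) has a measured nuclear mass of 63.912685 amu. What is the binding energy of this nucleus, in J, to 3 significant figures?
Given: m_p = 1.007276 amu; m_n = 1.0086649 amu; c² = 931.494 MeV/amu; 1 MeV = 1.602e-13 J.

Z = 30, so N = A − Z = 64 − 30 = 34.
Total constituent mass: 30 × 1.007276 + 34 × 1.0086649 = 64.5128866 amu
The mass defect is 64.5128866 − 63.912685 = 0.6002016 amu.
E_B = 0.6002016 × 931.494 = 559.084 MeV
In joules: 559.084 MeV × 1.602e-13 J/MeV = 8.9565e-11 J

8.96e-11 J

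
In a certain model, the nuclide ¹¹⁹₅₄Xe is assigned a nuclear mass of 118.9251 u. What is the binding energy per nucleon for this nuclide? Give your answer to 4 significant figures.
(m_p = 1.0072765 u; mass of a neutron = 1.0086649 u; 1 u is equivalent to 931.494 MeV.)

8.071 MeV/nucleon

The nucleus contains 54 protons and 119 − 54 = 65 neutrons.
Σm = 54·m_p + 65·m_n = 54.3929310 + 65.5632185 = 119.9561495 u
The mass defect is 119.9561495 − 118.9251 = 1.0310495 u.
E_B = 1.0310495 × 931.494 = 960.416 MeV
Dividing by A = 119 gives 8.071 MeV per nucleon.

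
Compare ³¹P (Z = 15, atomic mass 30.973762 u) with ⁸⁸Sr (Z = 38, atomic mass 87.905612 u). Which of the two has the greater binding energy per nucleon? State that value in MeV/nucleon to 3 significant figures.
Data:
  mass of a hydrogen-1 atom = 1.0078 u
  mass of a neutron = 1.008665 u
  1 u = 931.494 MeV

³¹P: Σm = 15(1.0078) + 16(1.008665) = 31.255640 u; Δm = 0.281878 u; E_B = 262.57 MeV; E_B/A = 8.470 MeV
⁸⁸Sr: Σm = 38(1.0078) + 50(1.008665) = 88.729650 u; Δm = 0.824038 u; E_B = 767.59 MeV; E_B/A = 8.723 MeV
⁸⁸Sr has the higher binding energy per nucleon, so it is the more tightly bound nucleus.

⁸⁸Sr; 8.72 MeV/nucleon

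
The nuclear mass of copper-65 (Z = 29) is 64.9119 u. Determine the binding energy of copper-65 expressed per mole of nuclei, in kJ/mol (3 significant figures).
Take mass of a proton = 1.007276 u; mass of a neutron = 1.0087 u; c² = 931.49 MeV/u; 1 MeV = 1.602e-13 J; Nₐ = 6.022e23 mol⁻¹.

5.50e+10 kJ/mol

Z = 29, so N = A − Z = 65 − 29 = 36.
Mass of separated nucleons = 29(1.007276) + 36(1.0087) = 29.211004 + 36.3132 = 65.524204 u
Δm = 65.524204 − 64.9119 = 0.612304 u
Binding energy = Δm·c² = 0.612304 × 931.49 MeV/u = 570.355 MeV
Per nucleus in joules: 570.355 MeV × 1.602e-13 J/MeV = 9.1371e-11 J
Per mole: 9.1371e-11 J × 6.022e23 mol⁻¹ = 5.5024e+13 J/mol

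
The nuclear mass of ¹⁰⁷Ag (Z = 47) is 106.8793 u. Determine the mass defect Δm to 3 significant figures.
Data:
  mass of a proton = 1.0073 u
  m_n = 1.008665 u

0.984 u

Σm = 47·m_p + 60·m_n = 47.3431 + 60.519900 = 107.863000 u
Mass defect Δm = 107.863000 − 106.8793 = 0.983700 u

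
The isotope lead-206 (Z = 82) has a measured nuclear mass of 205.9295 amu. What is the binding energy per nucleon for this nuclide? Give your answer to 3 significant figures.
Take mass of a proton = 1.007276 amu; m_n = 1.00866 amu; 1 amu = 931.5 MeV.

Z = 82, so N = A − Z = 206 − 82 = 124.
Total constituent mass: 82 × 1.007276 + 124 × 1.00866 = 207.670472 amu
The mass defect is 207.670472 − 205.9295 = 1.740972 amu.
E_B = 1.740972 × 931.5 = 1621.72 MeV
BE/A = 1621.72 MeV / 206 = 7.872 MeV/nucleon

7.87 MeV/nucleon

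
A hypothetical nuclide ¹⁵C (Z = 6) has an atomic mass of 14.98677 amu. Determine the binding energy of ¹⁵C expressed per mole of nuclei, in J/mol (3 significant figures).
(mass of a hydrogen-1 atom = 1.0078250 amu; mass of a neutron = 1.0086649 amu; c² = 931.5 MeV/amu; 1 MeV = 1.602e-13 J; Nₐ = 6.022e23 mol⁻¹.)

Total constituent mass: 6 × 1.0078250 + 9 × 1.0086649 = 15.1249341 amu
The mass defect is 15.1249341 − 14.98677 = 0.1381641 amu.
Binding energy = Δm·c² = 0.1381641 × 931.5 MeV/amu = 128.700 MeV
Per nucleus in joules: 128.700 MeV × 1.602e-13 J/MeV = 2.0618e-11 J
Per mole: 2.0618e-11 J × 6.022e23 mol⁻¹ = 1.2416e+13 J/mol

1.24e+13 J/mol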